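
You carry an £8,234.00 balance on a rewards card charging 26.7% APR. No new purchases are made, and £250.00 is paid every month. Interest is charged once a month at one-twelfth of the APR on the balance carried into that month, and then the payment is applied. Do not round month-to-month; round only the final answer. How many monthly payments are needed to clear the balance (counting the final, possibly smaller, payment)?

Monthly rate r = 26.7%/12 = 2.225% = 0.02225.
Recurrence: B ← B·(1+r) − £250.00.
Month 1: interest £183.21; balance after payment £8,167.21.
Month 2: interest £181.72; balance after payment £8,098.93.
Closed form: n = −ln(1 − rB₀/P)/ln(1+r) = −ln(0.26717)/ln(1.02225) ≈ 59.977, so the balance reaches zero during payment 60.

60 payments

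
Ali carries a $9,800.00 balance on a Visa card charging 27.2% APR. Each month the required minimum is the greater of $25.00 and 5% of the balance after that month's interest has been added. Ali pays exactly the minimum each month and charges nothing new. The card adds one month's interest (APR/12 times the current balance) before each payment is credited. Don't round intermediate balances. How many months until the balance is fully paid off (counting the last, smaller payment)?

130 months

Monthly rate r = 27.2%/12 = 2.26667% = 0.0226667.
While 5% of the post-interest balance exceeds $25.00, each month B ← (B·(1+r))·(1 − 0.05), i.e. B shrinks by the factor (1+r)·0.95 = 0.97153.
This holds for months 1–104. Entering month 105 the balance is $486.21; 5% of the post-interest balance is now below $25.00, so the flat $25.00 minimum applies from here.
From month 105 a fixed $25.00 at rate r clears $486.21 in 26 more payments. Total: 104 + 26 = 130 months.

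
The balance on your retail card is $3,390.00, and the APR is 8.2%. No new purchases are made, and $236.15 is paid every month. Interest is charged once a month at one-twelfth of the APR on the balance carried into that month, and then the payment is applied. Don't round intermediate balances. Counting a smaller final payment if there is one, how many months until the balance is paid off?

16 months

Monthly rate r = 8.2%/12 = 0.683333% = 0.00683333.
Recurrence: B ← B·(1+r) − $236.15.
Month 1: interest $23.16; balance after payment $3,177.01.
Month 2: interest $21.71; balance after payment $2,962.57.
Closed form: n = −ln(1 − rB₀/P)/ln(1+r) = −ln(0.90191)/ln(1.00683) ≈ 15.161, so the balance reaches zero during payment 16.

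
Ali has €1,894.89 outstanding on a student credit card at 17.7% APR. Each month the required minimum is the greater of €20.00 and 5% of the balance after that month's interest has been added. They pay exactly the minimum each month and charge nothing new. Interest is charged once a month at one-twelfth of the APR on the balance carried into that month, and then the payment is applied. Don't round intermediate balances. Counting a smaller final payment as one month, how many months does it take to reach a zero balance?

67 months

Monthly rate r = 17.7%/12 = 1.475% = 0.01475.
While 5% of the post-interest balance exceeds €20.00, each month B ← (B·(1+r))·(1 − 0.05), i.e. B shrinks by the factor (1+r)·0.95 = 0.96401.
This holds for months 1–43. Entering month 44 the balance is €391.87; 5% of the post-interest balance is now below €20.00, so the flat €20.00 minimum applies from here.
From month 44 a fixed €20.00 at rate r clears €391.87 in 24 more payments. Total: 43 + 24 = 67 months.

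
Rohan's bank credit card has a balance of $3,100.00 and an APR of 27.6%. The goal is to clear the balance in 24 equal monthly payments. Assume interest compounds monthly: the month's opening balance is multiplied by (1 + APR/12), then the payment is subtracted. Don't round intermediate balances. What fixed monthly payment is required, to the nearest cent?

Monthly rate r = 27.6%/12 = 2.3% = 0.023.
Level-payment amortization: P = B₀·r / (1 − (1+r)^(−n)) = 3100.00·0.023 / (1 − 1.023^(−24)).
Denominator 1 − (1+r)^(−24) = 0.420591595.
P = 71.3 / 0.420591595 ≈ 169.52.

$169.52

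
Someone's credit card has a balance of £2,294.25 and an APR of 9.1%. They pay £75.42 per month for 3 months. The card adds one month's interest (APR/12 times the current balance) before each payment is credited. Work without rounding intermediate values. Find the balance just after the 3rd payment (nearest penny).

Monthly rate r = 9.1%/12 = 0.758333% = 0.00758333.
Each month: B ← B·(1+r) − £75.42.
Month 1: interest £17.40; balance after payment £2,236.23.
Month 2: interest £16.96; balance after payment £2,177.77.
Month 3: interest £16.51; balance after payment £2,118.86.

£2,118.86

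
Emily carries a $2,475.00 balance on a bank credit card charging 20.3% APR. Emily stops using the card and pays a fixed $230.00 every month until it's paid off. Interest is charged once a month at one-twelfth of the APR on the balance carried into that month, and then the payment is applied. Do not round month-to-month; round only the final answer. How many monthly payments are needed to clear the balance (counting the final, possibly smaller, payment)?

12 months

Monthly rate r = 20.3%/12 = 1.69167% = 0.0169167.
Recurrence: B ← B·(1+r) − $230.00.
Month 1: interest $41.87; balance after payment $2,286.87.
Month 2: interest $38.69; balance after payment $2,095.55.
Closed form: n = −ln(1 − rB₀/P)/ln(1+r) = −ln(0.81796)/ln(1.01692) ≈ 11.978, so the balance reaches zero during payment 12.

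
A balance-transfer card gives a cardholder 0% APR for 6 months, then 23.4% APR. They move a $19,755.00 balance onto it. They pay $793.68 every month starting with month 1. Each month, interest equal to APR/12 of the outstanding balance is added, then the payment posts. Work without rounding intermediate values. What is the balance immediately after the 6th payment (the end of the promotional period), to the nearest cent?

$14,992.92

Promo months 1–6 at r₀ = 0%/12 = 0; months 7+ at r₁ = 23.4%/12 = 0.0195.
After month 6 (no interest yet): B = $19,755.00 − 6·$793.68 = $14,992.92.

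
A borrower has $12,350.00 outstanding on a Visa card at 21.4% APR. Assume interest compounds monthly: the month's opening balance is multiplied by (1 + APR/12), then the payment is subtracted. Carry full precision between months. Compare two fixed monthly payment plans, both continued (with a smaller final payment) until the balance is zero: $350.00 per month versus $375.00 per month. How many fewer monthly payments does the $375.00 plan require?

Monthly rate r = 21.4%/12 = 1.78333% = 0.0178333.
At $350.00/mo: n = ⌈−ln(1 − rB₀/P)/ln(1+r)⌉ = 57 payments (last $47.75); total interest = total paid − $12,350.00 = $7,297.75.
At $375.00/mo: 51 payments (last $26.78); total interest $6,426.78.
Payments saved = 57 − 51 = 6.

6 fewer payments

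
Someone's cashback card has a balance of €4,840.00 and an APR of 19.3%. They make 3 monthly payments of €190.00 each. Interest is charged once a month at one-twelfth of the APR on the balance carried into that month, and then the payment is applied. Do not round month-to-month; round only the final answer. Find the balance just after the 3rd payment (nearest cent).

€4,498.09

Monthly rate r = 19.3%/12 = 1.60833% = 0.0160833.
Each month: B ← B·(1+r) − €190.00.
Month 1: interest €77.84; balance after payment €4,727.84.
Month 2: interest €76.04; balance after payment €4,613.88.
Month 3: interest €74.21; balance after payment €4,498.09.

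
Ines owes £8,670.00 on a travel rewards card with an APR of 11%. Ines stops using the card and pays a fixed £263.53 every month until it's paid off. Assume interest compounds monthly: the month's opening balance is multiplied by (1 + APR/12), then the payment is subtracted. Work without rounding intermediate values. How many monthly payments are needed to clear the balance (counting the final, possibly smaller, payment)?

40 payments

Monthly rate r = 11%/12 = 0.916667% = 0.00916667.
Recurrence: B ← B·(1+r) − £263.53.
Month 1: interest £79.47; balance after payment £8,485.94.
Month 2: interest £77.79; balance after payment £8,300.20.
Closed form: n = −ln(1 − rB₀/P)/ln(1+r) = −ln(0.69842)/ln(1.00917) ≈ 39.335, so the balance reaches zero during payment 40.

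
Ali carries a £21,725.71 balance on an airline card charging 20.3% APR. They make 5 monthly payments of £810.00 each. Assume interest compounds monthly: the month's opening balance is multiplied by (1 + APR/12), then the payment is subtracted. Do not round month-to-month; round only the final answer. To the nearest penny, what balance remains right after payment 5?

£19,437.21

Monthly rate r = 20.3%/12 = 1.69167% = 0.0169167.
Each month: B ← B·(1+r) − £810.00.
Month 1: interest £367.53; balance after payment £21,283.24.
Month 2: interest £360.04; balance after payment £20,833.28.
Month 3: interest £352.43; balance after payment £20,375.71.
Month 4: interest £344.69; balance after payment £19,910.40.
Month 5: interest £336.82; balance after payment £19,437.21.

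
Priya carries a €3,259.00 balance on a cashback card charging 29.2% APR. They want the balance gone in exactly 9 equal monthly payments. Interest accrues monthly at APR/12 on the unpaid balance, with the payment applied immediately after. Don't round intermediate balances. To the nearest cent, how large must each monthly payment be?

€407.58

Monthly rate r = 29.2%/12 = 2.43333% = 0.0243333.
Level-payment amortization: P = B₀·r / (1 − (1+r)^(−n)) = 3259.00·0.0243333 / (1 − 1.02433^(−9)).
Denominator 1 − (1+r)^(−9) = 0.194569169.
P = 79.3023 / 0.194569169 ≈ 407.58.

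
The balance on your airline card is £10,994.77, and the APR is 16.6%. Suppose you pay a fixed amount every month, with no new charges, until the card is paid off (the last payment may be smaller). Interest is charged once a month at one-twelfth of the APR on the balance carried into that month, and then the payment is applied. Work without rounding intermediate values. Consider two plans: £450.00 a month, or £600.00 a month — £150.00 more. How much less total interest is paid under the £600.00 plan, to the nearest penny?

£741.94

Monthly rate r = 16.6%/12 = 1.38333% = 0.0138333.
At £450.00/mo: n = ⌈−ln(1 − rB₀/P)/ln(1+r)⌉ = 31 payments (last £10.38); total interest = total paid − £10,994.77 = £2,515.61.
At £600.00/mo: 22 payments (last £168.44); total interest £1,773.67.
Interest saved = £2,515.61 − £1,773.67 = £741.94.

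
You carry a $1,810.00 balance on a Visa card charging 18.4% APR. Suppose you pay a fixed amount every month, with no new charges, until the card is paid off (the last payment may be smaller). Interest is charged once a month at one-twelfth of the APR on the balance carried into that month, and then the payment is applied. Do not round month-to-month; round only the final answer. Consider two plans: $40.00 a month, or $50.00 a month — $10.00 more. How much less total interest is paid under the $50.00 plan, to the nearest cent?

Monthly rate r = 18.4%/12 = 1.53333% = 0.0153333.
At $40.00/mo: n = ⌈−ln(1 − rB₀/P)/ln(1+r)⌉ = 78 payments (last $31.38); total interest = total paid − $1,810.00 = $1,301.38.
At $50.00/mo: 54 payments (last $11.01); total interest $851.01.
Interest saved = $1,301.38 − $851.01 = $450.37.

$450.37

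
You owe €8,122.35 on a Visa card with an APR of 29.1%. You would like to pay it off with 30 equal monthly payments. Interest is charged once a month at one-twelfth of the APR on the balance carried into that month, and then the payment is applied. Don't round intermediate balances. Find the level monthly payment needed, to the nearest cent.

€384.20

Monthly rate r = 29.1%/12 = 2.425% = 0.02425.
Level-payment amortization: P = B₀·r / (1 − (1+r)^(−n)) = 8122.35·0.02425 / (1 − 1.02425^(−30)).
Denominator 1 − (1+r)^(−30) = 0.51267261.
P = 196.967 / 0.51267261 ≈ 384.20.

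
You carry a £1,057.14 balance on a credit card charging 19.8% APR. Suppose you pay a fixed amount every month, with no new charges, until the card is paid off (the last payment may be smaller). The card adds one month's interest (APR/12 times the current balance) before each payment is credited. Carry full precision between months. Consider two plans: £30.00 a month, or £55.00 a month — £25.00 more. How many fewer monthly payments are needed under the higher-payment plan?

Monthly rate r = 19.8%/12 = 1.65% = 0.0165.
At £30.00/mo: n = ⌈−ln(1 − rB₀/P)/ln(1+r)⌉ = 54 payments (last £6.53); total interest = total paid − £1,057.14 = £539.39.
At £55.00/mo: 24 payments (last £17.12); total interest £224.98.
Payments saved = 54 − 24 = 30.

30 fewer payments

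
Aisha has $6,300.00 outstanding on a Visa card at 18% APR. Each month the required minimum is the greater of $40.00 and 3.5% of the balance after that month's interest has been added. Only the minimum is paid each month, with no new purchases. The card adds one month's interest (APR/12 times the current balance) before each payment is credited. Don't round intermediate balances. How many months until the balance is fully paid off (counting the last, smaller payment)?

120 months

Monthly rate r = 18%/12 = 1.5% = 0.015.
While 3.5% of the post-interest balance exceeds $40.00, each month B ← (B·(1+r))·(1 − 0.035), i.e. B shrinks by the factor (1+r)·0.965 = 0.97947.
This holds for months 1–84. Entering month 85 the balance is $1,103.53; 3.5% of the post-interest balance is now below $40.00, so the flat $40.00 minimum applies from here.
From month 85 a fixed $40.00 at rate r clears $1,103.53 in 36 more payments. Total: 84 + 36 = 120 months.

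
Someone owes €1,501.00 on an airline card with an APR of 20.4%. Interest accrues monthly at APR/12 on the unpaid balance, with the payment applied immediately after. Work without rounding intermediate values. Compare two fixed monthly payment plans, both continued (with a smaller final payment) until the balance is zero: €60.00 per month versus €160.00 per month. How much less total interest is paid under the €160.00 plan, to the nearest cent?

€322.19

Monthly rate r = 20.4%/12 = 1.7% = 0.017.
At €60.00/mo: n = ⌈−ln(1 − rB₀/P)/ln(1+r)⌉ = 33 payments (last €51.50); total interest = total paid − €1,501.00 = €470.50.
At €160.00/mo: 11 payments (last €49.31); total interest €148.31.
Interest saved = €470.50 − €148.31 = €322.19.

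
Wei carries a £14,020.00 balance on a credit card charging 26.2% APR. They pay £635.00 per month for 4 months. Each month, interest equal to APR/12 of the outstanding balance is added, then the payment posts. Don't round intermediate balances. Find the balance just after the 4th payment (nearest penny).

£12,660.70

Monthly rate r = 26.2%/12 = 2.18333% = 0.0218333.
Each month: B ← B·(1+r) − £635.00.
Month 1: interest £306.10; balance after payment £13,691.10.
Month 2: interest £298.92; balance after payment £13,355.03.
Month 3: interest £291.58; balance after payment £13,011.61.
Month 4: interest £284.09; balance after payment £12,660.70.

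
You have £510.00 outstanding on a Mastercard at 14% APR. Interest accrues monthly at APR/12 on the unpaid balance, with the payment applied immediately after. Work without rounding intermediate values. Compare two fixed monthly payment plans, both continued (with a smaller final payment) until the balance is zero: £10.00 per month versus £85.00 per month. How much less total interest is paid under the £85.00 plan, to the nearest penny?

Monthly rate r = 14%/12 = 1.16667% = 0.0116667.
At £10.00/mo: n = ⌈−ln(1 − rB₀/P)/ln(1+r)⌉ = 78 payments (last £9.26); total interest = total paid − £510.00 = £269.26.
At £85.00/mo: 7 payments (last £21.90); total interest £21.90.
Interest saved = £269.26 − £21.90 = £247.36.

£247.36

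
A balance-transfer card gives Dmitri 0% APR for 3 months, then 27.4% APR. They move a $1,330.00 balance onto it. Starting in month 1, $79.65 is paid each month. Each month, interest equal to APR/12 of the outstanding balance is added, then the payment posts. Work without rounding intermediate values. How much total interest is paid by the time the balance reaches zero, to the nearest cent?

Promo months 1–3 at r₀ = 0%/12 = 0; months 4+ at r₁ = 27.4%/12 = 0.0228333.
After month 3 (no interest yet): B = $1,330.00 − 3·$79.65 = $1,091.05.
Then at r₁ with $79.65/mo: n₂ = −ln(1 − r₁·B/P)/ln(1+r₁) ≈ 16.61 → 17 more payments.
Total paid = 19·$79.65 + $49.13 = $1,562.48; interest = $1,562.48 − $1,330.00 = $232.48.

$232.48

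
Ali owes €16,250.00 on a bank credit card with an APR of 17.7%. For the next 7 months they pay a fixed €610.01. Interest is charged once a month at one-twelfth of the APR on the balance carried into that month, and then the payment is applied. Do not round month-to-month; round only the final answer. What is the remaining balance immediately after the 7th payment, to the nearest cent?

Monthly rate r = 17.7%/12 = 1.475% = 0.01475.
Each month: B ← B·(1+r) − €610.01.
Month 1: interest €239.69; balance after payment €15,879.68.
Month 2: interest €234.23; balance after payment €15,503.89.
Month 3: interest €228.68; balance after payment €15,122.57.
Month 4: interest €223.06; balance after payment €14,735.61.
Month 5: interest €217.35; balance after payment €14,342.95.
Month 6: interest €211.56; balance after payment €13,944.50.
Month 7: interest €205.68; balance after payment €13,540.17.

€13,540.17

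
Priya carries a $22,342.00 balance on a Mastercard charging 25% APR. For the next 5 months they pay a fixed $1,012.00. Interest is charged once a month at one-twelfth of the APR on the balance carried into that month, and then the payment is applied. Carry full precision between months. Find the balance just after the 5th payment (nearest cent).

$19,493.03

Monthly rate r = 25%/12 = 2.08333% = 0.0208333.
Each month: B ← B·(1+r) − $1,012.00.
Month 1: interest $465.46; balance after payment $21,795.46.
Month 2: interest $454.07; balance after payment $21,237.53.
Month 3: interest $442.45; balance after payment $20,667.98.
Month 4: interest $430.58; balance after payment $20,086.56.
Month 5: interest $418.47; balance after payment $19,493.03.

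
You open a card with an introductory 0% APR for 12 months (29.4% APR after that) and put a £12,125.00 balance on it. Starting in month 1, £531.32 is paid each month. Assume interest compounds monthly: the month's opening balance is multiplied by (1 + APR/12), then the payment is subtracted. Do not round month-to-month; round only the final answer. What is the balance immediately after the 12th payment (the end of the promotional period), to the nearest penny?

£5,749.16

Promo months 1–12 at r₀ = 0%/12 = 0; months 13+ at r₁ = 29.4%/12 = 0.0245.
After month 12 (no interest yet): B = £12,125.00 − 12·£531.32 = £5,749.16.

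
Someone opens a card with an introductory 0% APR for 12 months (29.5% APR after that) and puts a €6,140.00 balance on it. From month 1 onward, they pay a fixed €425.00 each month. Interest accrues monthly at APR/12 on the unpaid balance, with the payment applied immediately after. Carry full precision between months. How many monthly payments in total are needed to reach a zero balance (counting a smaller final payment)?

Promo months 1–12 at r₀ = 0%/12 = 0; months 13+ at r₁ = 29.5%/12 = 0.0245833.
After month 12 (no interest yet): B = €6,140.00 − 12·€425.00 = €1,040.00.
Then at r₁ with €425.00/mo: n₂ = −ln(1 − r₁·B/P)/ln(1+r₁) ≈ 2.55 → 3 more payments.

15 payments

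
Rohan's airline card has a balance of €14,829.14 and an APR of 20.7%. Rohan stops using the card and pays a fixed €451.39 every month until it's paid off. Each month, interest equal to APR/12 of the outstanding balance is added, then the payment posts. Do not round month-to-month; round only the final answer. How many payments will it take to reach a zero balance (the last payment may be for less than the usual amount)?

49 months

Monthly rate r = 20.7%/12 = 1.725% = 0.01725.
Recurrence: B ← B·(1+r) − €451.39.
Month 1: interest €255.80; balance after payment €14,633.55.
Month 2: interest €252.43; balance after payment €14,434.59.
Closed form: n = −ln(1 − rB₀/P)/ln(1+r) = −ln(0.4333)/ln(1.01725) ≈ 48.900, so the balance reaches zero during payment 49.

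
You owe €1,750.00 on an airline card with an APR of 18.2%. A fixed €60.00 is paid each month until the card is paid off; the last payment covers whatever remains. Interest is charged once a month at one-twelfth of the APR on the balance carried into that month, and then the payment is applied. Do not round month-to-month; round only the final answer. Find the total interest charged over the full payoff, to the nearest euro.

€578

Monthly rate r = 18.2%/12 = 1.51667% = 0.0151667.
Payoff takes n = ⌈−ln(1 − rB₀/P)/ln(1+r)⌉ = ⌈38.800⌉ = 39 payments; the last is €48.05.
Total paid = 38·€60.00 + €48.05 = €2,328.05.
Total interest = total paid − principal = €2,328.05 − €1,750.00 = €578.05.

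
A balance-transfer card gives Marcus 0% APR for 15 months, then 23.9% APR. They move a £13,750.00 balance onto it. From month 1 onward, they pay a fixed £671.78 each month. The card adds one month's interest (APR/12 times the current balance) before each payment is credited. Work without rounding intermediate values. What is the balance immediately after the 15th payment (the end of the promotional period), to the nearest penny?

Promo months 1–15 at r₀ = 0%/12 = 0; months 16+ at r₁ = 23.9%/12 = 0.0199167.
After month 15 (no interest yet): B = £13,750.00 − 15·£671.78 = £3,673.30.

£3,673.30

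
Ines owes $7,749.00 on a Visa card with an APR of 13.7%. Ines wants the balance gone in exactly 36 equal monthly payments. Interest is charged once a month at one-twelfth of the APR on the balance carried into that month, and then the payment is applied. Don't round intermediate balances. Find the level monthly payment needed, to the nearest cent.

$263.71

Monthly rate r = 13.7%/12 = 1.14167% = 0.0114167.
Level-payment amortization: P = B₀·r / (1 − (1+r)^(−n)) = 7749.00·0.0114167 / (1 − 1.01142^(−36)).
Denominator 1 − (1+r)^(−36) = 0.335467558.
P = 88.4677 / 0.335467558 ≈ 263.71.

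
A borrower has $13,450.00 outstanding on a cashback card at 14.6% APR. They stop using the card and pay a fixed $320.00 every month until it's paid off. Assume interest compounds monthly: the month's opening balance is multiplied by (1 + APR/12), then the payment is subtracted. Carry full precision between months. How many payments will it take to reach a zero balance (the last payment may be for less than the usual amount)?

60 months

Monthly rate r = 14.6%/12 = 1.21667% = 0.0121667.
Recurrence: B ← B·(1+r) − $320.00.
Month 1: interest $163.64; balance after payment $13,293.64.
Month 2: interest $161.74; balance after payment $13,135.38.
Closed form: n = −ln(1 − rB₀/P)/ln(1+r) = −ln(0.48862)/ln(1.01217) ≈ 59.221, so the balance reaches zero during payment 60.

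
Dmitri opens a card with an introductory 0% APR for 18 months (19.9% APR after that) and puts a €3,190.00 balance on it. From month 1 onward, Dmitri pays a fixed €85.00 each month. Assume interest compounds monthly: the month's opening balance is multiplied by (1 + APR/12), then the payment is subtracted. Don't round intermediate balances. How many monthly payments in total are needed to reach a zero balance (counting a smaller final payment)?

42 payments

Promo months 1–18 at r₀ = 0%/12 = 0; months 19+ at r₁ = 19.9%/12 = 0.0165833.
After month 18 (no interest yet): B = €3,190.00 − 18·€85.00 = €1,660.00.
Then at r₁ with €85.00/mo: n₂ = −ln(1 − r₁·B/P)/ln(1+r₁) ≈ 23.79 → 24 more payments.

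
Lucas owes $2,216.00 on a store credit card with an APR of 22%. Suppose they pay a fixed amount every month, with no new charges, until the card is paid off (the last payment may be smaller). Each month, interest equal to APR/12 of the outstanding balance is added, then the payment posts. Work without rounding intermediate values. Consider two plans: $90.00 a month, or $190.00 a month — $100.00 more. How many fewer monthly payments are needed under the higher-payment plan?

20 fewer payments

Monthly rate r = 22%/12 = 1.83333% = 0.0183333.
At $90.00/mo: n = ⌈−ln(1 − rB₀/P)/ln(1+r)⌉ = 34 payments (last $4.39); total interest = total paid − $2,216.00 = $758.39.
At $190.00/mo: 14 payments (last $46.34); total interest $300.34.
Payments saved = 34 − 14 = 20.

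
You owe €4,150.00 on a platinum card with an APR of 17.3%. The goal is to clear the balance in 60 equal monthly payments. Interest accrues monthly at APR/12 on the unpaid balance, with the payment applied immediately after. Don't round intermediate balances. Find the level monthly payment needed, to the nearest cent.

€103.81

Monthly rate r = 17.3%/12 = 1.44167% = 0.0144167.
Level-payment amortization: P = B₀·r / (1 − (1+r)^(−n)) = 4150.00·0.0144167 / (1 − 1.01442^(−60)).
Denominator 1 − (1+r)^(−60) = 0.57634002.
P = 59.8292 / 0.57634002 ≈ 103.81.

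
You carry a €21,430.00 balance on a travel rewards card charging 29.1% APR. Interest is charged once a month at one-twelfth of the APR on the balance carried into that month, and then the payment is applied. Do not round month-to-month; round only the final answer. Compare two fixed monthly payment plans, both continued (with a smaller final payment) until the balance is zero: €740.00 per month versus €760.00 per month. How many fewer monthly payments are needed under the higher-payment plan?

Monthly rate r = 29.1%/12 = 2.425% = 0.02425.
At €740.00/mo: n = ⌈−ln(1 − rB₀/P)/ln(1+r)⌉ = 51 payments (last €419.91); total interest = total paid − €21,430.00 = €15,989.91.
At €760.00/mo: 49 payments (last €39.33); total interest €15,089.33.
Payments saved = 51 − 49 = 2.

2 fewer payments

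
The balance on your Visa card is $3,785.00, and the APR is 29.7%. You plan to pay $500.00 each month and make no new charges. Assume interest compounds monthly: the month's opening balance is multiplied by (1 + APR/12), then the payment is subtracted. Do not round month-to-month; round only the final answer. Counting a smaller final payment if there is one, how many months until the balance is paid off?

Monthly rate r = 29.7%/12 = 2.475% = 0.02475.
Recurrence: B ← B·(1+r) − $500.00.
Month 1: interest $93.68; balance after payment $3,378.68.
Month 2: interest $83.62; balance after payment $2,962.30.
Closed form: n = −ln(1 − rB₀/P)/ln(1+r) = −ln(0.81264)/ln(1.02475) ≈ 8.486, so the balance reaches zero during payment 9.

9 months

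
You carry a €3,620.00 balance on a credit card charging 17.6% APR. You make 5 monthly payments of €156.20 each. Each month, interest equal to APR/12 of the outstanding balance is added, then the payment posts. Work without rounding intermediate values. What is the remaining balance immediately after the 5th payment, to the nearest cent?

Monthly rate r = 17.6%/12 = 1.46667% = 0.0146667.
Each month: B ← B·(1+r) − €156.20.
Month 1: interest €53.09; balance after payment €3,516.89.
Month 2: interest €51.58; balance after payment €3,412.27.
Month 3: interest €50.05; balance after payment €3,306.12.
Month 4: interest €48.49; balance after payment €3,198.41.
Month 5: interest €46.91; balance after payment €3,089.12.

€3,089.12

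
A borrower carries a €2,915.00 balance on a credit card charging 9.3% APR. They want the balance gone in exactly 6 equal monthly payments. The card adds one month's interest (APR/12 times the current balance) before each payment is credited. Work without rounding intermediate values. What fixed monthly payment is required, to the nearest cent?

Monthly rate r = 9.3%/12 = 0.775% = 0.00775.
Level-payment amortization: P = B₀·r / (1 − (1+r)^(−n)) = 2915.00·0.00775 / (1 − 1.00775^(−6)).
Denominator 1 − (1+r)^(−6) = 0.045264307.
P = 22.5913 / 0.045264307 ≈ 499.10.

€499.10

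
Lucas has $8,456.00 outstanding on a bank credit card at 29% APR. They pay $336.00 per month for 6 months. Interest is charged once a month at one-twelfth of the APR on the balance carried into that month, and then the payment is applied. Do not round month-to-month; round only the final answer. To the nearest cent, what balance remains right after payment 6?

$7,616.83

Monthly rate r = 29%/12 = 2.41667% = 0.0241667.
Each month: B ← B·(1+r) − $336.00.
Month 1: interest $204.35; balance after payment $8,324.35.
Month 2: interest $201.17; balance after payment $8,189.53.
Month 3: interest $197.91; balance after payment $8,051.44.
Month 4: interest $194.58; balance after payment $7,910.02.
Month 5: interest $191.16; balance after payment $7,765.17.
Month 6: interest $187.66; balance after payment $7,616.83.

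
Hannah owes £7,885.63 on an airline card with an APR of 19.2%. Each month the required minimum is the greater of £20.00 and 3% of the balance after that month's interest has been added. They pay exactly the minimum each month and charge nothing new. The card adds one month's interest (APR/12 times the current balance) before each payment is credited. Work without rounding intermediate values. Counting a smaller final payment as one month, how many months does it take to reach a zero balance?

218 months

Monthly rate r = 19.2%/12 = 1.6% = 0.016.
While 3% of the post-interest balance exceeds £20.00, each month B ← (B·(1+r))·(1 − 0.03), i.e. B shrinks by the factor (1+r)·0.97 = 0.98552.
This holds for months 1–171. Entering month 172 the balance is £651.07; 3% of the post-interest balance is now below £20.00, so the flat £20.00 minimum applies from here.
From month 172 a fixed £20.00 at rate r clears £651.07 in 47 more payments. Total: 171 + 47 = 218 months.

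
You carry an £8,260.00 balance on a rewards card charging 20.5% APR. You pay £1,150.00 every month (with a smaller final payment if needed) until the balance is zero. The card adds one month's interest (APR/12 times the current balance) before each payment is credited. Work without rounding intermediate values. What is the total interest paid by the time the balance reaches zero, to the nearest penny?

£629.43

Monthly rate r = 20.5%/12 = 1.70833% = 0.0170833.
Payoff takes n = ⌈−ln(1 − rB₀/P)/ln(1+r)⌉ = ⌈7.728⌉ = 8 payments; the last is £839.43.
Total paid = 7·£1,150.00 + £839.43 = £8,889.43.
Total interest = total paid − principal = £8,889.43 − £8,260.00 = £629.43.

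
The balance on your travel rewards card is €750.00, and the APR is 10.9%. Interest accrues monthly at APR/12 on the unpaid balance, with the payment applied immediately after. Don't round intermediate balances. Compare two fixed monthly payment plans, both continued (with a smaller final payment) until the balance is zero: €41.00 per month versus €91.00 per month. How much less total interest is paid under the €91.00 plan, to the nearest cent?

Monthly rate r = 10.9%/12 = 0.908333% = 0.00908333.
At €41.00/mo: n = ⌈−ln(1 − rB₀/P)/ln(1+r)⌉ = 21 payments (last €3.94); total interest = total paid − €750.00 = €73.94.
At €91.00/mo: 9 payments (last €55.19); total interest €33.19.
Interest saved = €73.94 − €33.19 = €40.75.

€40.75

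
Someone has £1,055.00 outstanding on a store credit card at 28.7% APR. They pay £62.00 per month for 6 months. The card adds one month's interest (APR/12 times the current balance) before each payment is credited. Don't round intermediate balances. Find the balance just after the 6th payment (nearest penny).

Monthly rate r = 28.7%/12 = 2.39167% = 0.0239167.
Each month: B ← B·(1+r) − £62.00.
Month 1: interest £25.23; balance after payment £1,018.23.
Month 2: interest £24.35; balance after payment £980.58.
Month 3: interest £23.45; balance after payment £942.04.
Month 4: interest £22.53; balance after payment £902.57.
Month 5: interest £21.59; balance after payment £862.15.
Month 6: interest £20.62; balance after payment £820.77.

£820.77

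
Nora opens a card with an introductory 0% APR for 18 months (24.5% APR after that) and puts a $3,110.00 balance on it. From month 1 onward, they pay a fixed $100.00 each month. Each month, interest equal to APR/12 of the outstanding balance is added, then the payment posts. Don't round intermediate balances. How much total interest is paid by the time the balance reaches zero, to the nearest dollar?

Promo months 1–18 at r₀ = 0%/12 = 0; months 19+ at r₁ = 24.5%/12 = 0.0204167.
After month 18 (no interest yet): B = $3,110.00 − 18·$100.00 = $1,310.00.
Then at r₁ with $100.00/mo: n₂ = −ln(1 − r₁·B/P)/ln(1+r₁) ≈ 15.40 → 16 more payments.
Total paid = 33·$100.00 + $40.17 = $3,340.17; interest = $3,340.17 − $3,110.00 = $230.17.

$230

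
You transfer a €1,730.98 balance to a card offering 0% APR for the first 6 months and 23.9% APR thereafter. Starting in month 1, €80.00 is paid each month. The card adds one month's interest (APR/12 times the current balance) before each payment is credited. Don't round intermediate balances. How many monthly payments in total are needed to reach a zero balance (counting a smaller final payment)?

Promo months 1–6 at r₀ = 0%/12 = 0; months 7+ at r₁ = 23.9%/12 = 0.0199167.
After month 6 (no interest yet): B = €1,730.98 − 6·€80.00 = €1,250.98.
Then at r₁ with €80.00/mo: n₂ = −ln(1 − r₁·B/P)/ln(1+r₁) ≈ 18.92 → 19 more payments.

25 months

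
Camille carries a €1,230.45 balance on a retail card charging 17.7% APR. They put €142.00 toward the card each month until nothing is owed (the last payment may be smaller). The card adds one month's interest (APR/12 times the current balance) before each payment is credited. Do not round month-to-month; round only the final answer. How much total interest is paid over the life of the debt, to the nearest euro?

Monthly rate r = 17.7%/12 = 1.475% = 0.01475.
Payoff takes n = ⌈−ln(1 − rB₀/P)/ln(1+r)⌉ = ⌈9.339⌉ = 10 payments; the last is €48.42.
Total paid = 9·€142.00 + €48.42 = €1,326.42.
Total interest = total paid − principal = €1,326.42 − €1,230.45 = €95.97.

€96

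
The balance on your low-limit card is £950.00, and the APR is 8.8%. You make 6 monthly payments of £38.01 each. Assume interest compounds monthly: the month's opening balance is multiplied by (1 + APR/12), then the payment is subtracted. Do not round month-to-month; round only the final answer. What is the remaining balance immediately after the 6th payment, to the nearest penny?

Monthly rate r = 8.8%/12 = 0.733333% = 0.00733333.
Each month: B ← B·(1+r) − £38.01.
Month 1: interest £6.97; balance after payment £918.96.
Month 2: interest £6.74; balance after payment £887.69.
Month 3: interest £6.51; balance after payment £856.19.
Month 4: interest £6.28; balance after payment £824.45.
Month 5: interest £6.05; balance after payment £792.49.
Month 6: interest £5.81; balance after payment £760.29.

£760.29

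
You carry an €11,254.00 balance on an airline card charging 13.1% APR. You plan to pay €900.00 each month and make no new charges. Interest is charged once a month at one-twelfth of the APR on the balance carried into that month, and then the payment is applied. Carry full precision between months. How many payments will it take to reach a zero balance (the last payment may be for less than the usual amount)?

Monthly rate r = 13.1%/12 = 1.09167% = 0.0109167.
Recurrence: B ← B·(1+r) − €900.00.
Month 1: interest €122.86; balance after payment €10,476.86.
Month 2: interest €114.37; balance after payment €9,691.23.
Closed form: n = −ln(1 − rB₀/P)/ln(1+r) = −ln(0.86349)/ln(1.01092) ≈ 13.518, so the balance reaches zero during payment 14.

14 payments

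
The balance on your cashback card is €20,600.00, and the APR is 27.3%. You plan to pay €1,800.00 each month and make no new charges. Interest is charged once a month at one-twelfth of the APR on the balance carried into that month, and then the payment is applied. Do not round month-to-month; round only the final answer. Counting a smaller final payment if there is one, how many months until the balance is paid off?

14 months

Monthly rate r = 27.3%/12 = 2.275% = 0.02275.
Recurrence: B ← B·(1+r) − €1,800.00.
Month 1: interest €468.65; balance after payment €19,268.65.
Month 2: interest €438.36; balance after payment €17,907.01.
Closed form: n = −ln(1 − rB₀/P)/ln(1+r) = −ln(0.73964)/ln(1.02275) ≈ 13.407, so the balance reaches zero during payment 14.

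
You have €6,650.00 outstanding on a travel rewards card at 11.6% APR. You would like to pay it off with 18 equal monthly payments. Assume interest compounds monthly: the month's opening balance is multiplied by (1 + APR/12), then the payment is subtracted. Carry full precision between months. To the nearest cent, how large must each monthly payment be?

Monthly rate r = 11.6%/12 = 0.966667% = 0.00966667.
Level-payment amortization: P = B₀·r / (1 − (1+r)^(−n)) = 6650.00·0.00966667 / (1 − 1.00967^(−18)).
Denominator 1 − (1+r)^(−18) = 0.159000641.
P = 64.2833 / 0.159000641 ≈ 404.30.

€404.30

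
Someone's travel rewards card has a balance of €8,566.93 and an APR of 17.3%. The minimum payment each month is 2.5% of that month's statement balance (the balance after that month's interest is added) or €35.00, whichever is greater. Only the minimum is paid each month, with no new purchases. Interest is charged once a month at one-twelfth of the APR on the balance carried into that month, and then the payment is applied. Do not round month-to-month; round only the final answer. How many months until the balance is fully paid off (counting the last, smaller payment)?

225 months

Monthly rate r = 17.3%/12 = 1.44167% = 0.0144167.
While 2.5% of the post-interest balance exceeds €35.00, each month B ← (B·(1+r))·(1 − 0.025), i.e. B shrinks by the factor (1+r)·0.975 = 0.98906.
This holds for months 1–166. Entering month 167 the balance is €1,378.83; 2.5% of the post-interest balance is now below €35.00, so the flat €35.00 minimum applies from here.
From month 167 a fixed €35.00 at rate r clears €1,378.83 in 59 more payments. Total: 166 + 59 = 225 months.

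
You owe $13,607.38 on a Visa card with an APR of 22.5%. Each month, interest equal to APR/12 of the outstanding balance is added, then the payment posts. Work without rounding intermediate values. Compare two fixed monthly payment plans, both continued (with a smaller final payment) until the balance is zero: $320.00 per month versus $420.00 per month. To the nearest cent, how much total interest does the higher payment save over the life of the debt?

Monthly rate r = 22.5%/12 = 1.875% = 0.01875.
At $320.00/mo: n = ⌈−ln(1 − rB₀/P)/ln(1+r)⌉ = 86 payments (last $294.31); total interest = total paid − $13,607.38 = $13,886.93.
At $420.00/mo: 51 payments (last $143.97); total interest $7,536.59.
Interest saved = $13,886.93 − $7,536.59 = $6,350.34.

$6,350.34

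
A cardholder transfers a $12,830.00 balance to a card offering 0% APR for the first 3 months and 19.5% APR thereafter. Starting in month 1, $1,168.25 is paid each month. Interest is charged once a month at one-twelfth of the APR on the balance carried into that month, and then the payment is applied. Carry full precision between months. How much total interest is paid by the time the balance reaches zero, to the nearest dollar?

Promo months 1–3 at r₀ = 0%/12 = 0; months 4+ at r₁ = 19.5%/12 = 0.01625.
After month 3 (no interest yet): B = $12,830.00 − 3·$1,168.25 = $9,325.25.
Then at r₁ with $1,168.25/mo: n₂ = −ln(1 − r₁·B/P)/ln(1+r₁) ≈ 8.62 → 9 more payments.
Total paid = 11·$1,168.25 + $725.18 = $13,575.93; interest = $13,575.93 − $12,830.00 = $745.93.

$746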